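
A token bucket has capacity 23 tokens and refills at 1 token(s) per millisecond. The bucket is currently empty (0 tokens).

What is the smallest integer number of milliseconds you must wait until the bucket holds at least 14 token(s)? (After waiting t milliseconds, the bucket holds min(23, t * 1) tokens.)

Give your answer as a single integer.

Answer: 14

Derivation:
Need t * 1 >= 14, so t >= 14/1.
Smallest integer t = ceil(14/1) = 14.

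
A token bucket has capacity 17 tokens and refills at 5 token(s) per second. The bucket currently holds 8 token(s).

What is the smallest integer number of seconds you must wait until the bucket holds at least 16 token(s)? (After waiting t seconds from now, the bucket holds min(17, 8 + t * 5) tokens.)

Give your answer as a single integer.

Need 8 + t * 5 >= 16, so t >= 8/5.
Smallest integer t = ceil(8/5) = 2.

Answer: 2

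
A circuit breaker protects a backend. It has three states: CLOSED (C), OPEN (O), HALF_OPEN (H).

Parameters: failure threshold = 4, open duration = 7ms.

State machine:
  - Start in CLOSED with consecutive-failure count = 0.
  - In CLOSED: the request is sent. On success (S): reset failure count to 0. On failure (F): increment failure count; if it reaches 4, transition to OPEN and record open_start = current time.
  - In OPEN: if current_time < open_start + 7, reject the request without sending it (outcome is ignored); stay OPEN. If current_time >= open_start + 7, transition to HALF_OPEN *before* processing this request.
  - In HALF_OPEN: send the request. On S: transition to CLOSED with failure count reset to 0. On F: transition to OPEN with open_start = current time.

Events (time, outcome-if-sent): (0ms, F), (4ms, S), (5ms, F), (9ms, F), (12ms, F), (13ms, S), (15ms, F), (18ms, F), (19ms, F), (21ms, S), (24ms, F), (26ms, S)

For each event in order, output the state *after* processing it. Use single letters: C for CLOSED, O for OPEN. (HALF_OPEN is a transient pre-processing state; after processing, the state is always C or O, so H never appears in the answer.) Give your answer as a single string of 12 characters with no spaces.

Answer: CCCCCCCCCCCC

Derivation:
State after each event:
  event#1 t=0ms outcome=F: state=CLOSED
  event#2 t=4ms outcome=S: state=CLOSED
  event#3 t=5ms outcome=F: state=CLOSED
  event#4 t=9ms outcome=F: state=CLOSED
  event#5 t=12ms outcome=F: state=CLOSED
  event#6 t=13ms outcome=S: state=CLOSED
  event#7 t=15ms outcome=F: state=CLOSED
  event#8 t=18ms outcome=F: state=CLOSED
  event#9 t=19ms outcome=F: state=CLOSED
  event#10 t=21ms outcome=S: state=CLOSED
  event#11 t=24ms outcome=F: state=CLOSED
  event#12 t=26ms outcome=S: state=CLOSED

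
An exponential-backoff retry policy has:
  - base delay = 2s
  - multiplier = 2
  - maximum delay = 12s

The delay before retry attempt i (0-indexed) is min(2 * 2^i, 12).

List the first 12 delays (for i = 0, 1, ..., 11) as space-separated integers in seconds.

Computing each delay:
  i=0: min(2*2^0, 12) = 2
  i=1: min(2*2^1, 12) = 4
  i=2: min(2*2^2, 12) = 8
  i=3: min(2*2^3, 12) = 12
  i=4: min(2*2^4, 12) = 12
  i=5: min(2*2^5, 12) = 12
  i=6: min(2*2^6, 12) = 12
  i=7: min(2*2^7, 12) = 12
  i=8: min(2*2^8, 12) = 12
  i=9: min(2*2^9, 12) = 12
  i=10: min(2*2^10, 12) = 12
  i=11: min(2*2^11, 12) = 12

Answer: 2 4 8 12 12 12 12 12 12 12 12 12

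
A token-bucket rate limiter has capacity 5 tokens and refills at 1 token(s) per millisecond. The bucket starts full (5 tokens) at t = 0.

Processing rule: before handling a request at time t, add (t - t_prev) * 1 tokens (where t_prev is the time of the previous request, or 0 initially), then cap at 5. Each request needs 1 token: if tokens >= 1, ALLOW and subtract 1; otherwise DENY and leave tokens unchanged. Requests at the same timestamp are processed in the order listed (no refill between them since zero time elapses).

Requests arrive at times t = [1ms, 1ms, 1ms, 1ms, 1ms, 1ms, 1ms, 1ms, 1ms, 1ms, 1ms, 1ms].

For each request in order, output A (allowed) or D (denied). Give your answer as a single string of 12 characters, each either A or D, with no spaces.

Answer: AAAAADDDDDDD

Derivation:
Simulating step by step:
  req#1 t=1ms: ALLOW
  req#2 t=1ms: ALLOW
  req#3 t=1ms: ALLOW
  req#4 t=1ms: ALLOW
  req#5 t=1ms: ALLOW
  req#6 t=1ms: DENY
  req#7 t=1ms: DENY
  req#8 t=1ms: DENY
  req#9 t=1ms: DENY
  req#10 t=1ms: DENY
  req#11 t=1ms: DENY
  req#12 t=1ms: DENY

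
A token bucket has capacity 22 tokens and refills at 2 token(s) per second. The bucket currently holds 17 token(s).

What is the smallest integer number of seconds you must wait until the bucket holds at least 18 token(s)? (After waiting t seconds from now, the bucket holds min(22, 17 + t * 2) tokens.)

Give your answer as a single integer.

Answer: 1

Derivation:
Need 17 + t * 2 >= 18, so t >= 1/2.
Smallest integer t = ceil(1/2) = 1.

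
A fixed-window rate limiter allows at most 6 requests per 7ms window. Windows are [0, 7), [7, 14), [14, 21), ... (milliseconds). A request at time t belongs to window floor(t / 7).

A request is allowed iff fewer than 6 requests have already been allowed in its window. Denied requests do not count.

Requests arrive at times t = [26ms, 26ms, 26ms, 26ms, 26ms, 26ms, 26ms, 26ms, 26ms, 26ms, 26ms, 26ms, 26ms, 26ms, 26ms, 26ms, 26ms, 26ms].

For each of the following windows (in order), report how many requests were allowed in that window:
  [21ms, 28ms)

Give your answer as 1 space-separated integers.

Processing requests:
  req#1 t=26ms (window 3): ALLOW
  req#2 t=26ms (window 3): ALLOW
  req#3 t=26ms (window 3): ALLOW
  req#4 t=26ms (window 3): ALLOW
  req#5 t=26ms (window 3): ALLOW
  req#6 t=26ms (window 3): ALLOW
  req#7 t=26ms (window 3): DENY
  req#8 t=26ms (window 3): DENY
  req#9 t=26ms (window 3): DENY
  req#10 t=26ms (window 3): DENY
  req#11 t=26ms (window 3): DENY
  req#12 t=26ms (window 3): DENY
  req#13 t=26ms (window 3): DENY
  req#14 t=26ms (window 3): DENY
  req#15 t=26ms (window 3): DENY
  req#16 t=26ms (window 3): DENY
  req#17 t=26ms (window 3): DENY
  req#18 t=26ms (window 3): DENY

Allowed counts by window: 6

Answer: 6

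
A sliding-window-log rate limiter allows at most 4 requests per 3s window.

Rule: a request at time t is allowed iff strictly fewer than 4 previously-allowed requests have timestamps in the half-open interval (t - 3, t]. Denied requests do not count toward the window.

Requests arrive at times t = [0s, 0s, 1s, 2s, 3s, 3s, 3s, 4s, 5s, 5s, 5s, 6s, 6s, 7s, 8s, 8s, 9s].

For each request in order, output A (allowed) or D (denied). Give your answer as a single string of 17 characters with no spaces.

Tracking allowed requests in the window:
  req#1 t=0s: ALLOW
  req#2 t=0s: ALLOW
  req#3 t=1s: ALLOW
  req#4 t=2s: ALLOW
  req#5 t=3s: ALLOW
  req#6 t=3s: ALLOW
  req#7 t=3s: DENY
  req#8 t=4s: ALLOW
  req#9 t=5s: ALLOW
  req#10 t=5s: DENY
  req#11 t=5s: DENY
  req#12 t=6s: ALLOW
  req#13 t=6s: ALLOW
  req#14 t=7s: ALLOW
  req#15 t=8s: ALLOW
  req#16 t=8s: DENY
  req#17 t=9s: ALLOW

Answer: AAAAAADAADDAAAADA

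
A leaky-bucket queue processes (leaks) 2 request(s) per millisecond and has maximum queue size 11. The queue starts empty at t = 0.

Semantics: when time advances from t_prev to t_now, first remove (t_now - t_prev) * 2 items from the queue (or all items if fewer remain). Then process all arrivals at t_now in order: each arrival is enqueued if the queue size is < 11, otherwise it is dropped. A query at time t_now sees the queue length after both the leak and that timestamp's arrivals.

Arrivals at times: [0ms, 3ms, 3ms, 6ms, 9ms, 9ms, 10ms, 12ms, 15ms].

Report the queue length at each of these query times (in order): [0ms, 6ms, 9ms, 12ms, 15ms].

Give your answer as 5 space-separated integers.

Queue lengths at query times:
  query t=0ms: backlog = 1
  query t=6ms: backlog = 1
  query t=9ms: backlog = 2
  query t=12ms: backlog = 1
  query t=15ms: backlog = 1

Answer: 1 1 2 1 1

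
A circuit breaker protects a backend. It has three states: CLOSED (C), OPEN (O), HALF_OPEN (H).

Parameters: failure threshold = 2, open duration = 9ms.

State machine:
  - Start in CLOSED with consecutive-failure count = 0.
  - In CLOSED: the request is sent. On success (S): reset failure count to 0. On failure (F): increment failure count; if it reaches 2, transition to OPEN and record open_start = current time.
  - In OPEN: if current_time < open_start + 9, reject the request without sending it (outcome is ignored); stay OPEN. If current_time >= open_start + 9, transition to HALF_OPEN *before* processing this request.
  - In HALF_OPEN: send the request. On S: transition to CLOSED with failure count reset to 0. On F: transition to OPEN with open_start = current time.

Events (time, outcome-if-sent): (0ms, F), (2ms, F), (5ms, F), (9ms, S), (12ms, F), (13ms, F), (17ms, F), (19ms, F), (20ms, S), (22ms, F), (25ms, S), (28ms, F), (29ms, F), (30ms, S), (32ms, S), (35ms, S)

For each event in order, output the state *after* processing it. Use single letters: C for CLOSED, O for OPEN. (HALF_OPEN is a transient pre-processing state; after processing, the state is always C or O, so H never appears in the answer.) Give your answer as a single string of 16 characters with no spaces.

State after each event:
  event#1 t=0ms outcome=F: state=CLOSED
  event#2 t=2ms outcome=F: state=OPEN
  event#3 t=5ms outcome=F: state=OPEN
  event#4 t=9ms outcome=S: state=OPEN
  event#5 t=12ms outcome=F: state=OPEN
  event#6 t=13ms outcome=F: state=OPEN
  event#7 t=17ms outcome=F: state=OPEN
  event#8 t=19ms outcome=F: state=OPEN
  event#9 t=20ms outcome=S: state=OPEN
  event#10 t=22ms outcome=F: state=OPEN
  event#11 t=25ms outcome=S: state=OPEN
  event#12 t=28ms outcome=F: state=OPEN
  event#13 t=29ms outcome=F: state=OPEN
  event#14 t=30ms outcome=S: state=OPEN
  event#15 t=32ms outcome=S: state=CLOSED
  event#16 t=35ms outcome=S: state=CLOSED

Answer: COOOOOOOOOOOOOCC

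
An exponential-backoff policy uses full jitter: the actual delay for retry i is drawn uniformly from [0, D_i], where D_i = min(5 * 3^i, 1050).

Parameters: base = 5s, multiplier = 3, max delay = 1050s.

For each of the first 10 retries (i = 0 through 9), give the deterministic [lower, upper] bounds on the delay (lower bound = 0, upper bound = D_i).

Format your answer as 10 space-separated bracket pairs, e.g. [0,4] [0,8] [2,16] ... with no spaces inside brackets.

Computing bounds per retry:
  i=0: D_i=min(5*3^0,1050)=5, bounds=[0,5]
  i=1: D_i=min(5*3^1,1050)=15, bounds=[0,15]
  i=2: D_i=min(5*3^2,1050)=45, bounds=[0,45]
  i=3: D_i=min(5*3^3,1050)=135, bounds=[0,135]
  i=4: D_i=min(5*3^4,1050)=405, bounds=[0,405]
  i=5: D_i=min(5*3^5,1050)=1050, bounds=[0,1050]
  i=6: D_i=min(5*3^6,1050)=1050, bounds=[0,1050]
  i=7: D_i=min(5*3^7,1050)=1050, bounds=[0,1050]
  i=8: D_i=min(5*3^8,1050)=1050, bounds=[0,1050]
  i=9: D_i=min(5*3^9,1050)=1050, bounds=[0,1050]

Answer: [0,5] [0,15] [0,45] [0,135] [0,405] [0,1050] [0,1050] [0,1050] [0,1050] [0,1050]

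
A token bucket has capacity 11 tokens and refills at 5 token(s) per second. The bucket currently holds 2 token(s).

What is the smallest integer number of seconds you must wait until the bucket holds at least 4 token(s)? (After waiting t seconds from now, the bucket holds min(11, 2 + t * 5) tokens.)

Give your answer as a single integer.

Answer: 1

Derivation:
Need 2 + t * 5 >= 4, so t >= 2/5.
Smallest integer t = ceil(2/5) = 1.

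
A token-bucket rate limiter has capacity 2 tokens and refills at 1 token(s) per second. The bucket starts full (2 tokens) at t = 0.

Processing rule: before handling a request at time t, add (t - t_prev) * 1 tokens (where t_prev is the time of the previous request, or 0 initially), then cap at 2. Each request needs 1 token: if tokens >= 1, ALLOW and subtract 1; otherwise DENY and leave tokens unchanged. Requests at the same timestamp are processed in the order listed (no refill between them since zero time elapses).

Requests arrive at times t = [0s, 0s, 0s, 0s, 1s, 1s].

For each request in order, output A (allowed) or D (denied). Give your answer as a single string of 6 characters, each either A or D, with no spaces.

Answer: AADDAD

Derivation:
Simulating step by step:
  req#1 t=0s: ALLOW
  req#2 t=0s: ALLOW
  req#3 t=0s: DENY
  req#4 t=0s: DENY
  req#5 t=1s: ALLOW
  req#6 t=1s: DENY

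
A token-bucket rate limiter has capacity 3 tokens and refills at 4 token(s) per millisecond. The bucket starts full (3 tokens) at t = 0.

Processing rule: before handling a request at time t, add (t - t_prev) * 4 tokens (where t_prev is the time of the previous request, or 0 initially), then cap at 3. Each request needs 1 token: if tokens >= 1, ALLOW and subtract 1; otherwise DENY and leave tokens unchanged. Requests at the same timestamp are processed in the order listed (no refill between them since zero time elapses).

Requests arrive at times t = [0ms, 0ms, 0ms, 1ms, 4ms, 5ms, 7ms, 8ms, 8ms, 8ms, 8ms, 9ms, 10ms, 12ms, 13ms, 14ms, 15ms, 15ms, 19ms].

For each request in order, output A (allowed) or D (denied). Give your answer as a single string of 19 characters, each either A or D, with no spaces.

Answer: AAAAAAAAAADAAAAAAAA

Derivation:
Simulating step by step:
  req#1 t=0ms: ALLOW
  req#2 t=0ms: ALLOW
  req#3 t=0ms: ALLOW
  req#4 t=1ms: ALLOW
  req#5 t=4ms: ALLOW
  req#6 t=5ms: ALLOW
  req#7 t=7ms: ALLOW
  req#8 t=8ms: ALLOW
  req#9 t=8ms: ALLOW
  req#10 t=8ms: ALLOW
  req#11 t=8ms: DENY
  req#12 t=9ms: ALLOW
  req#13 t=10ms: ALLOW
  req#14 t=12ms: ALLOW
  req#15 t=13ms: ALLOW
  req#16 t=14ms: ALLOW
  req#17 t=15ms: ALLOW
  req#18 t=15ms: ALLOW
  req#19 t=19ms: ALLOW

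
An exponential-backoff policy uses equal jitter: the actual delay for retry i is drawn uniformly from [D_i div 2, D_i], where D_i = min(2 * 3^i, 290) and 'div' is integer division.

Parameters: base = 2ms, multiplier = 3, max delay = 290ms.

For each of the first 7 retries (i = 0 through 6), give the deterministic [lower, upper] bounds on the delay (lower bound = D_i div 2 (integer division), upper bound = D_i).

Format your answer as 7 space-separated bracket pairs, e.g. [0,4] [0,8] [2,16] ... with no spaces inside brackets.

Answer: [1,2] [3,6] [9,18] [27,54] [81,162] [145,290] [145,290]

Derivation:
Computing bounds per retry:
  i=0: D_i=min(2*3^0,290)=2, bounds=[1,2]
  i=1: D_i=min(2*3^1,290)=6, bounds=[3,6]
  i=2: D_i=min(2*3^2,290)=18, bounds=[9,18]
  i=3: D_i=min(2*3^3,290)=54, bounds=[27,54]
  i=4: D_i=min(2*3^4,290)=162, bounds=[81,162]
  i=5: D_i=min(2*3^5,290)=290, bounds=[145,290]
  i=6: D_i=min(2*3^6,290)=290, bounds=[145,290]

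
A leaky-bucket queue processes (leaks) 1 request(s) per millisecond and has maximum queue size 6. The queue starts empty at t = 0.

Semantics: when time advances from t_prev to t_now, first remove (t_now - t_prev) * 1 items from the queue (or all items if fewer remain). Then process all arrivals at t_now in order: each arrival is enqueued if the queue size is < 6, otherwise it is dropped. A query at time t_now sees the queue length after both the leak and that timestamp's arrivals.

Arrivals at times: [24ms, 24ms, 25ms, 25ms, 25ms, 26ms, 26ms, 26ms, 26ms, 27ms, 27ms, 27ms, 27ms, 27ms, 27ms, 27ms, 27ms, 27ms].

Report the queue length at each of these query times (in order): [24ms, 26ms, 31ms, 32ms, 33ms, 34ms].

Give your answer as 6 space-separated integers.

Answer: 2 6 2 1 0 0

Derivation:
Queue lengths at query times:
  query t=24ms: backlog = 2
  query t=26ms: backlog = 6
  query t=31ms: backlog = 2
  query t=32ms: backlog = 1
  query t=33ms: backlog = 0
  query t=34ms: backlog = 0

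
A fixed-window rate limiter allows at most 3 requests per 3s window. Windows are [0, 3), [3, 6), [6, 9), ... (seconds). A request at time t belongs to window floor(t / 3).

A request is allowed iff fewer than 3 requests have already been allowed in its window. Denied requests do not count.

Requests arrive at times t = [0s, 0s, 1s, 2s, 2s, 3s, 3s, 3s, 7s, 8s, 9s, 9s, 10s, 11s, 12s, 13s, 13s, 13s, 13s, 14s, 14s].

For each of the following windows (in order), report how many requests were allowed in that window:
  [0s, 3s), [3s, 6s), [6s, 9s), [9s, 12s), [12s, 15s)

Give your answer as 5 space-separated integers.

Answer: 3 3 2 3 3

Derivation:
Processing requests:
  req#1 t=0s (window 0): ALLOW
  req#2 t=0s (window 0): ALLOW
  req#3 t=1s (window 0): ALLOW
  req#4 t=2s (window 0): DENY
  req#5 t=2s (window 0): DENY
  req#6 t=3s (window 1): ALLOW
  req#7 t=3s (window 1): ALLOW
  req#8 t=3s (window 1): ALLOW
  req#9 t=7s (window 2): ALLOW
  req#10 t=8s (window 2): ALLOW
  req#11 t=9s (window 3): ALLOW
  req#12 t=9s (window 3): ALLOW
  req#13 t=10s (window 3): ALLOW
  req#14 t=11s (window 3): DENY
  req#15 t=12s (window 4): ALLOW
  req#16 t=13s (window 4): ALLOW
  req#17 t=13s (window 4): ALLOW
  req#18 t=13s (window 4): DENY
  req#19 t=13s (window 4): DENY
  req#20 t=14s (window 4): DENY
  req#21 t=14s (window 4): DENY

Allowed counts by window: 3 3 2 3 3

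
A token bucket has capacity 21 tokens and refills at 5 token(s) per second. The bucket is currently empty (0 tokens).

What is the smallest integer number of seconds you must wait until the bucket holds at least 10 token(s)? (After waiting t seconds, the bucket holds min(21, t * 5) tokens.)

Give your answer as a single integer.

Answer: 2

Derivation:
Need t * 5 >= 10, so t >= 10/5.
Smallest integer t = ceil(10/5) = 2.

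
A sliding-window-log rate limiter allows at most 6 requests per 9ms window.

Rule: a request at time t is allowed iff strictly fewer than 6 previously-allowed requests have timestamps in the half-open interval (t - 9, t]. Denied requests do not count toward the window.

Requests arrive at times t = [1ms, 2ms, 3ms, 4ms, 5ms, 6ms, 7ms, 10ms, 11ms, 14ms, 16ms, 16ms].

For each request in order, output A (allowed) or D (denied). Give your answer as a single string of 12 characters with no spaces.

Tracking allowed requests in the window:
  req#1 t=1ms: ALLOW
  req#2 t=2ms: ALLOW
  req#3 t=3ms: ALLOW
  req#4 t=4ms: ALLOW
  req#5 t=5ms: ALLOW
  req#6 t=6ms: ALLOW
  req#7 t=7ms: DENY
  req#8 t=10ms: ALLOW
  req#9 t=11ms: ALLOW
  req#10 t=14ms: ALLOW
  req#11 t=16ms: ALLOW
  req#12 t=16ms: ALLOW

Answer: AAAAAADAAAAA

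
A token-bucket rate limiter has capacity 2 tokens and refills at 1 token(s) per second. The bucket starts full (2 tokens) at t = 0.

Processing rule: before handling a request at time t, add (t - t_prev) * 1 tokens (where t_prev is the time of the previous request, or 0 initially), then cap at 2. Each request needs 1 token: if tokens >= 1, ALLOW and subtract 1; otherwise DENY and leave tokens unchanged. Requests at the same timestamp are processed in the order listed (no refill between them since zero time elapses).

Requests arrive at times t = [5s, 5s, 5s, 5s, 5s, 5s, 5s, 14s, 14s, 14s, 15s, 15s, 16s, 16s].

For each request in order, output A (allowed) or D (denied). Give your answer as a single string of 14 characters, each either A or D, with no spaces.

Simulating step by step:
  req#1 t=5s: ALLOW
  req#2 t=5s: ALLOW
  req#3 t=5s: DENY
  req#4 t=5s: DENY
  req#5 t=5s: DENY
  req#6 t=5s: DENY
  req#7 t=5s: DENY
  req#8 t=14s: ALLOW
  req#9 t=14s: ALLOW
  req#10 t=14s: DENY
  req#11 t=15s: ALLOW
  req#12 t=15s: DENY
  req#13 t=16s: ALLOW
  req#14 t=16s: DENY

Answer: AADDDDDAADADAD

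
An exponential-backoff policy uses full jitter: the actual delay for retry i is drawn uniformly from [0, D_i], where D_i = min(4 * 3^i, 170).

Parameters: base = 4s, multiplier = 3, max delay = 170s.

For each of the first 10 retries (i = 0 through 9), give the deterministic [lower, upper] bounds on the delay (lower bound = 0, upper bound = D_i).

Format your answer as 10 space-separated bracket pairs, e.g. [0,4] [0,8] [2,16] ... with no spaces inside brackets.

Answer: [0,4] [0,12] [0,36] [0,108] [0,170] [0,170] [0,170] [0,170] [0,170] [0,170]

Derivation:
Computing bounds per retry:
  i=0: D_i=min(4*3^0,170)=4, bounds=[0,4]
  i=1: D_i=min(4*3^1,170)=12, bounds=[0,12]
  i=2: D_i=min(4*3^2,170)=36, bounds=[0,36]
  i=3: D_i=min(4*3^3,170)=108, bounds=[0,108]
  i=4: D_i=min(4*3^4,170)=170, bounds=[0,170]
  i=5: D_i=min(4*3^5,170)=170, bounds=[0,170]
  i=6: D_i=min(4*3^6,170)=170, bounds=[0,170]
  i=7: D_i=min(4*3^7,170)=170, bounds=[0,170]
  i=8: D_i=min(4*3^8,170)=170, bounds=[0,170]
  i=9: D_i=min(4*3^9,170)=170, bounds=[0,170]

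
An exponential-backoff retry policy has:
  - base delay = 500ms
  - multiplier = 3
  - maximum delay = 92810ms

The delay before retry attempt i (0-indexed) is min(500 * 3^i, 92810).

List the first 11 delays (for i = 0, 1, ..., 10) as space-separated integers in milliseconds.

Computing each delay:
  i=0: min(500*3^0, 92810) = 500
  i=1: min(500*3^1, 92810) = 1500
  i=2: min(500*3^2, 92810) = 4500
  i=3: min(500*3^3, 92810) = 13500
  i=4: min(500*3^4, 92810) = 40500
  i=5: min(500*3^5, 92810) = 92810
  i=6: min(500*3^6, 92810) = 92810
  i=7: min(500*3^7, 92810) = 92810
  i=8: min(500*3^8, 92810) = 92810
  i=9: min(500*3^9, 92810) = 92810
  i=10: min(500*3^10, 92810) = 92810

Answer: 500 1500 4500 13500 40500 92810 92810 92810 92810 92810 92810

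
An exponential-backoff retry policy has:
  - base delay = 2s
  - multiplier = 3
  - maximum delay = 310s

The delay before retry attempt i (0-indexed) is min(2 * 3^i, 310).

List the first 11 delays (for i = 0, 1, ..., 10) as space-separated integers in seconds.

Computing each delay:
  i=0: min(2*3^0, 310) = 2
  i=1: min(2*3^1, 310) = 6
  i=2: min(2*3^2, 310) = 18
  i=3: min(2*3^3, 310) = 54
  i=4: min(2*3^4, 310) = 162
  i=5: min(2*3^5, 310) = 310
  i=6: min(2*3^6, 310) = 310
  i=7: min(2*3^7, 310) = 310
  i=8: min(2*3^8, 310) = 310
  i=9: min(2*3^9, 310) = 310
  i=10: min(2*3^10, 310) = 310

Answer: 2 6 18 54 162 310 310 310 310 310 310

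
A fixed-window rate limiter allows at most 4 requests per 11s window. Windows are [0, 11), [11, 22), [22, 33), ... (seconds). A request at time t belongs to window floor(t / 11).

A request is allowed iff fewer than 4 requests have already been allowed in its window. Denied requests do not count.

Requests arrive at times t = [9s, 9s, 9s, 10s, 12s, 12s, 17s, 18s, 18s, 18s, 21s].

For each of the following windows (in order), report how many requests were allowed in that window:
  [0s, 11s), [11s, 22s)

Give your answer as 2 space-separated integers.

Answer: 4 4

Derivation:
Processing requests:
  req#1 t=9s (window 0): ALLOW
  req#2 t=9s (window 0): ALLOW
  req#3 t=9s (window 0): ALLOW
  req#4 t=10s (window 0): ALLOW
  req#5 t=12s (window 1): ALLOW
  req#6 t=12s (window 1): ALLOW
  req#7 t=17s (window 1): ALLOW
  req#8 t=18s (window 1): ALLOW
  req#9 t=18s (window 1): DENY
  req#10 t=18s (window 1): DENY
  req#11 t=21s (window 1): DENY

Allowed counts by window: 4 4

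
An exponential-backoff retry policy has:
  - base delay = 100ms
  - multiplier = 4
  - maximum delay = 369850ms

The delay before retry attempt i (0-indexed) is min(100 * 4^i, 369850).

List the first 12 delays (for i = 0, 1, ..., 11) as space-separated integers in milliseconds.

Answer: 100 400 1600 6400 25600 102400 369850 369850 369850 369850 369850 369850

Derivation:
Computing each delay:
  i=0: min(100*4^0, 369850) = 100
  i=1: min(100*4^1, 369850) = 400
  i=2: min(100*4^2, 369850) = 1600
  i=3: min(100*4^3, 369850) = 6400
  i=4: min(100*4^4, 369850) = 25600
  i=5: min(100*4^5, 369850) = 102400
  i=6: min(100*4^6, 369850) = 369850
  i=7: min(100*4^7, 369850) = 369850
  i=8: min(100*4^8, 369850) = 369850
  i=9: min(100*4^9, 369850) = 369850
  i=10: min(100*4^10, 369850) = 369850
  i=11: min(100*4^11, 369850) = 369850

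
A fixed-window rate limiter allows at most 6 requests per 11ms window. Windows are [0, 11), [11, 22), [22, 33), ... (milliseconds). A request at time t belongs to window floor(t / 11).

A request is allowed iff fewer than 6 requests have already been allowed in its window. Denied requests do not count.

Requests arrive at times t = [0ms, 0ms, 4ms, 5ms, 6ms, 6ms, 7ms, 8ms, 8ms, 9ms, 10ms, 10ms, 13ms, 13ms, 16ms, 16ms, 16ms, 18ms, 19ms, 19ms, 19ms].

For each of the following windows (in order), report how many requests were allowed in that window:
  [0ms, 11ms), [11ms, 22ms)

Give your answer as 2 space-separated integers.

Processing requests:
  req#1 t=0ms (window 0): ALLOW
  req#2 t=0ms (window 0): ALLOW
  req#3 t=4ms (window 0): ALLOW
  req#4 t=5ms (window 0): ALLOW
  req#5 t=6ms (window 0): ALLOW
  req#6 t=6ms (window 0): ALLOW
  req#7 t=7ms (window 0): DENY
  req#8 t=8ms (window 0): DENY
  req#9 t=8ms (window 0): DENY
  req#10 t=9ms (window 0): DENY
  req#11 t=10ms (window 0): DENY
  req#12 t=10ms (window 0): DENY
  req#13 t=13ms (window 1): ALLOW
  req#14 t=13ms (window 1): ALLOW
  req#15 t=16ms (window 1): ALLOW
  req#16 t=16ms (window 1): ALLOW
  req#17 t=16ms (window 1): ALLOW
  req#18 t=18ms (window 1): ALLOW
  req#19 t=19ms (window 1): DENY
  req#20 t=19ms (window 1): DENY
  req#21 t=19ms (window 1): DENY

Allowed counts by window: 6 6

Answer: 6 6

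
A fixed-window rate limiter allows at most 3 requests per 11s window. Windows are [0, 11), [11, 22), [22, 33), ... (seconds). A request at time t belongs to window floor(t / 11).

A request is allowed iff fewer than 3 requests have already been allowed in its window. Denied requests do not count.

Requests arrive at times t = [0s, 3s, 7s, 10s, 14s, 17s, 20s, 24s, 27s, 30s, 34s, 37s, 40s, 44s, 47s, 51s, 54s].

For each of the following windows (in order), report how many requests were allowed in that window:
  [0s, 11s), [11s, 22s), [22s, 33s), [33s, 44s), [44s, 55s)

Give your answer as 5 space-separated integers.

Processing requests:
  req#1 t=0s (window 0): ALLOW
  req#2 t=3s (window 0): ALLOW
  req#3 t=7s (window 0): ALLOW
  req#4 t=10s (window 0): DENY
  req#5 t=14s (window 1): ALLOW
  req#6 t=17s (window 1): ALLOW
  req#7 t=20s (window 1): ALLOW
  req#8 t=24s (window 2): ALLOW
  req#9 t=27s (window 2): ALLOW
  req#10 t=30s (window 2): ALLOW
  req#11 t=34s (window 3): ALLOW
  req#12 t=37s (window 3): ALLOW
  req#13 t=40s (window 3): ALLOW
  req#14 t=44s (window 4): ALLOW
  req#15 t=47s (window 4): ALLOW
  req#16 t=51s (window 4): ALLOW
  req#17 t=54s (window 4): DENY

Allowed counts by window: 3 3 3 3 3

Answer: 3 3 3 3 3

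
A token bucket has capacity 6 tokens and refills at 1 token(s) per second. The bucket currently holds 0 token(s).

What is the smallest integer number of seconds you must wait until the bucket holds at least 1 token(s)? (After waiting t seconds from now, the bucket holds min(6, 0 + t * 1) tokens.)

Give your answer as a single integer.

Answer: 1

Derivation:
Need 0 + t * 1 >= 1, so t >= 1/1.
Smallest integer t = ceil(1/1) = 1.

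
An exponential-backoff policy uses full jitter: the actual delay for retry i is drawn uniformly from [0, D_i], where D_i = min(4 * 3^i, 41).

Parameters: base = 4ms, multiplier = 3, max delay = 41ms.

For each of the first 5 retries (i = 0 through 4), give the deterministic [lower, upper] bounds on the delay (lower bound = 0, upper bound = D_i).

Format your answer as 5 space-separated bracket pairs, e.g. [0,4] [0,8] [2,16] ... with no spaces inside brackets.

Answer: [0,4] [0,12] [0,36] [0,41] [0,41]

Derivation:
Computing bounds per retry:
  i=0: D_i=min(4*3^0,41)=4, bounds=[0,4]
  i=1: D_i=min(4*3^1,41)=12, bounds=[0,12]
  i=2: D_i=min(4*3^2,41)=36, bounds=[0,36]
  i=3: D_i=min(4*3^3,41)=41, bounds=[0,41]
  i=4: D_i=min(4*3^4,41)=41, bounds=[0,41]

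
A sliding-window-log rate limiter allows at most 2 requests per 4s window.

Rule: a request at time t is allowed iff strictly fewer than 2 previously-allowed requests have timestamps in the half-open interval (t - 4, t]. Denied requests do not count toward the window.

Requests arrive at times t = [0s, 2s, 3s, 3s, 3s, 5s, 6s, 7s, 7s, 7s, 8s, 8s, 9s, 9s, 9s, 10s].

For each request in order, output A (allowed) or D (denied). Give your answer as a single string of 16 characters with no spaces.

Answer: AADDDAADDDDDADDA

Derivation:
Tracking allowed requests in the window:
  req#1 t=0s: ALLOW
  req#2 t=2s: ALLOW
  req#3 t=3s: DENY
  req#4 t=3s: DENY
  req#5 t=3s: DENY
  req#6 t=5s: ALLOW
  req#7 t=6s: ALLOW
  req#8 t=7s: DENY
  req#9 t=7s: DENY
  req#10 t=7s: DENY
  req#11 t=8s: DENY
  req#12 t=8s: DENY
  req#13 t=9s: ALLOW
  req#14 t=9s: DENY
  req#15 t=9s: DENY
  req#16 t=10s: ALLOW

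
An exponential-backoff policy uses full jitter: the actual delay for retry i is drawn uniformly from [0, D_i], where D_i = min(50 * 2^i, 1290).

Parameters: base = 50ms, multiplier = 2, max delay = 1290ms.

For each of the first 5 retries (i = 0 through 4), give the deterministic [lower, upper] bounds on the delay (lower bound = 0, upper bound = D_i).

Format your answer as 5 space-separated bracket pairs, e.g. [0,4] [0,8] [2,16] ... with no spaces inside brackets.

Computing bounds per retry:
  i=0: D_i=min(50*2^0,1290)=50, bounds=[0,50]
  i=1: D_i=min(50*2^1,1290)=100, bounds=[0,100]
  i=2: D_i=min(50*2^2,1290)=200, bounds=[0,200]
  i=3: D_i=min(50*2^3,1290)=400, bounds=[0,400]
  i=4: D_i=min(50*2^4,1290)=800, bounds=[0,800]

Answer: [0,50] [0,100] [0,200] [0,400] [0,800]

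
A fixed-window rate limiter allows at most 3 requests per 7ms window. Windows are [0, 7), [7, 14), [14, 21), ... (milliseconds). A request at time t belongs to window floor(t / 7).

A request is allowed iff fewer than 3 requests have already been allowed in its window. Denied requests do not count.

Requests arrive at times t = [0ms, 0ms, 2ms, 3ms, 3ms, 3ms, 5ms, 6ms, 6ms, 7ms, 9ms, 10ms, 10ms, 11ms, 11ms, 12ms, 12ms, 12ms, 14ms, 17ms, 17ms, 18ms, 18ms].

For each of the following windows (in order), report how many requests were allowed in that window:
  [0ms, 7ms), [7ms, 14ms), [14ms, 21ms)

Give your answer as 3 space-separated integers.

Processing requests:
  req#1 t=0ms (window 0): ALLOW
  req#2 t=0ms (window 0): ALLOW
  req#3 t=2ms (window 0): ALLOW
  req#4 t=3ms (window 0): DENY
  req#5 t=3ms (window 0): DENY
  req#6 t=3ms (window 0): DENY
  req#7 t=5ms (window 0): DENY
  req#8 t=6ms (window 0): DENY
  req#9 t=6ms (window 0): DENY
  req#10 t=7ms (window 1): ALLOW
  req#11 t=9ms (window 1): ALLOW
  req#12 t=10ms (window 1): ALLOW
  req#13 t=10ms (window 1): DENY
  req#14 t=11ms (window 1): DENY
  req#15 t=11ms (window 1): DENY
  req#16 t=12ms (window 1): DENY
  req#17 t=12ms (window 1): DENY
  req#18 t=12ms (window 1): DENY
  req#19 t=14ms (window 2): ALLOW
  req#20 t=17ms (window 2): ALLOW
  req#21 t=17ms (window 2): ALLOW
  req#22 t=18ms (window 2): DENY
  req#23 t=18ms (window 2): DENY

Allowed counts by window: 3 3 3

Answer: 3 3 3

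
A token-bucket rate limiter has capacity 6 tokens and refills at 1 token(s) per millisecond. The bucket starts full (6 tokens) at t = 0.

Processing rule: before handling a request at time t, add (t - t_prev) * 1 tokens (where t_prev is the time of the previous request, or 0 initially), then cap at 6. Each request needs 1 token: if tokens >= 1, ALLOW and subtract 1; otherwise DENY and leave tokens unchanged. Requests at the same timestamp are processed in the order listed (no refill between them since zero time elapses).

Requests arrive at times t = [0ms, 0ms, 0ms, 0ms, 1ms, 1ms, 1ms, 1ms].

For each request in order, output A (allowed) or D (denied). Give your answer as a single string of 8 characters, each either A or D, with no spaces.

Simulating step by step:
  req#1 t=0ms: ALLOW
  req#2 t=0ms: ALLOW
  req#3 t=0ms: ALLOW
  req#4 t=0ms: ALLOW
  req#5 t=1ms: ALLOW
  req#6 t=1ms: ALLOW
  req#7 t=1ms: ALLOW
  req#8 t=1ms: DENY

Answer: AAAAAAAD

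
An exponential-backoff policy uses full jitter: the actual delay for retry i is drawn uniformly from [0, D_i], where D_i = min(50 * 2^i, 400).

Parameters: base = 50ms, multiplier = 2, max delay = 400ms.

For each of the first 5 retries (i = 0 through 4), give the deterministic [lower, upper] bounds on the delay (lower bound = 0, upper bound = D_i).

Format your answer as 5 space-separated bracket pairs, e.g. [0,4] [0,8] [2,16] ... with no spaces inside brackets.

Computing bounds per retry:
  i=0: D_i=min(50*2^0,400)=50, bounds=[0,50]
  i=1: D_i=min(50*2^1,400)=100, bounds=[0,100]
  i=2: D_i=min(50*2^2,400)=200, bounds=[0,200]
  i=3: D_i=min(50*2^3,400)=400, bounds=[0,400]
  i=4: D_i=min(50*2^4,400)=400, bounds=[0,400]

Answer: [0,50] [0,100] [0,200] [0,400] [0,400]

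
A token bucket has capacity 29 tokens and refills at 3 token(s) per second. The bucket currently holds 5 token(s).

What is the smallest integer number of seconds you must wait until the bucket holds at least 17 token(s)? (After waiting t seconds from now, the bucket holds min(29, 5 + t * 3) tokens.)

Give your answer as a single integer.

Need 5 + t * 3 >= 17, so t >= 12/3.
Smallest integer t = ceil(12/3) = 4.

Answer: 4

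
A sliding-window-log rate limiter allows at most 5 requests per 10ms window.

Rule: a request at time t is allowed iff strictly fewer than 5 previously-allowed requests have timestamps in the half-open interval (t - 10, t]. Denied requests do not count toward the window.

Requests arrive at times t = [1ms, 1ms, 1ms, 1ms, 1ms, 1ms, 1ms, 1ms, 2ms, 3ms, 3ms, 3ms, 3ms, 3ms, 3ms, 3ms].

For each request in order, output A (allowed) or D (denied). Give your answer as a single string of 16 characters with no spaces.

Tracking allowed requests in the window:
  req#1 t=1ms: ALLOW
  req#2 t=1ms: ALLOW
  req#3 t=1ms: ALLOW
  req#4 t=1ms: ALLOW
  req#5 t=1ms: ALLOW
  req#6 t=1ms: DENY
  req#7 t=1ms: DENY
  req#8 t=1ms: DENY
  req#9 t=2ms: DENY
  req#10 t=3ms: DENY
  req#11 t=3ms: DENY
  req#12 t=3ms: DENY
  req#13 t=3ms: DENY
  req#14 t=3ms: DENY
  req#15 t=3ms: DENY
  req#16 t=3ms: DENY

Answer: AAAAADDDDDDDDDDD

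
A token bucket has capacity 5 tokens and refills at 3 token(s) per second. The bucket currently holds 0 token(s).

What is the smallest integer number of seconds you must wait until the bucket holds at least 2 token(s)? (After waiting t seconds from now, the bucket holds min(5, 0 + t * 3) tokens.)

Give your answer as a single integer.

Need 0 + t * 3 >= 2, so t >= 2/3.
Smallest integer t = ceil(2/3) = 1.

Answer: 1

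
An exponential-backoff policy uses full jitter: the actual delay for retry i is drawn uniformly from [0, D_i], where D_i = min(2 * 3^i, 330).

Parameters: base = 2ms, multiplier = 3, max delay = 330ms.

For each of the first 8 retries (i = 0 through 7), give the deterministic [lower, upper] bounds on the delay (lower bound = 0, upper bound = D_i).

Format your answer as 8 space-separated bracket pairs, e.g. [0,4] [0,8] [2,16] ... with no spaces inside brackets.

Computing bounds per retry:
  i=0: D_i=min(2*3^0,330)=2, bounds=[0,2]
  i=1: D_i=min(2*3^1,330)=6, bounds=[0,6]
  i=2: D_i=min(2*3^2,330)=18, bounds=[0,18]
  i=3: D_i=min(2*3^3,330)=54, bounds=[0,54]
  i=4: D_i=min(2*3^4,330)=162, bounds=[0,162]
  i=5: D_i=min(2*3^5,330)=330, bounds=[0,330]
  i=6: D_i=min(2*3^6,330)=330, bounds=[0,330]
  i=7: D_i=min(2*3^7,330)=330, bounds=[0,330]

Answer: [0,2] [0,6] [0,18] [0,54] [0,162] [0,330] [0,330] [0,330]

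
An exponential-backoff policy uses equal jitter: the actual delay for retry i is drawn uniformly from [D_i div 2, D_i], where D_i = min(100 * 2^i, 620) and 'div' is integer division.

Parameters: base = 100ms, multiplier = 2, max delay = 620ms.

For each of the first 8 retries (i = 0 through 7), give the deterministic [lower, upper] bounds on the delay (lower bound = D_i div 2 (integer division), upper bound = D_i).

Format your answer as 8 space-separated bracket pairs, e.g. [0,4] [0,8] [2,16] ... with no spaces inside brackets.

Answer: [50,100] [100,200] [200,400] [310,620] [310,620] [310,620] [310,620] [310,620]

Derivation:
Computing bounds per retry:
  i=0: D_i=min(100*2^0,620)=100, bounds=[50,100]
  i=1: D_i=min(100*2^1,620)=200, bounds=[100,200]
  i=2: D_i=min(100*2^2,620)=400, bounds=[200,400]
  i=3: D_i=min(100*2^3,620)=620, bounds=[310,620]
  i=4: D_i=min(100*2^4,620)=620, bounds=[310,620]
  i=5: D_i=min(100*2^5,620)=620, bounds=[310,620]
  i=6: D_i=min(100*2^6,620)=620, bounds=[310,620]
  i=7: D_i=min(100*2^7,620)=620, bounds=[310,620]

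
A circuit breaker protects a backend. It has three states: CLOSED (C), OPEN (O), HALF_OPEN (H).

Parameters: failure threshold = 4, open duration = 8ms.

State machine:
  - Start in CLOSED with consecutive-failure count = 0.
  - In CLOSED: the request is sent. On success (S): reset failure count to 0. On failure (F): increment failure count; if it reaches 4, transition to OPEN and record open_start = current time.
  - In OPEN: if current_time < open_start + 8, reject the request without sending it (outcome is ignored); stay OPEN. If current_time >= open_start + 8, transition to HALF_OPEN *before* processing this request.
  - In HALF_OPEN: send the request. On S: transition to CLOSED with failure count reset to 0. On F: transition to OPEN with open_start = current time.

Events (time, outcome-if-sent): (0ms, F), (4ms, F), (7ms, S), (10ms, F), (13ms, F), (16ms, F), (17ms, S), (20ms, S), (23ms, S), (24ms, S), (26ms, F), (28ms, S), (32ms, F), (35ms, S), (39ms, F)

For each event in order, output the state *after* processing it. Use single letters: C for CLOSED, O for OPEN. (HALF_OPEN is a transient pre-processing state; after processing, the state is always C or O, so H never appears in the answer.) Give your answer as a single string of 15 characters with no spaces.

State after each event:
  event#1 t=0ms outcome=F: state=CLOSED
  event#2 t=4ms outcome=F: state=CLOSED
  event#3 t=7ms outcome=S: state=CLOSED
  event#4 t=10ms outcome=F: state=CLOSED
  event#5 t=13ms outcome=F: state=CLOSED
  event#6 t=16ms outcome=F: state=CLOSED
  event#7 t=17ms outcome=S: state=CLOSED
  event#8 t=20ms outcome=S: state=CLOSED
  event#9 t=23ms outcome=S: state=CLOSED
  event#10 t=24ms outcome=S: state=CLOSED
  event#11 t=26ms outcome=F: state=CLOSED
  event#12 t=28ms outcome=S: state=CLOSED
  event#13 t=32ms outcome=F: state=CLOSED
  event#14 t=35ms outcome=S: state=CLOSED
  event#15 t=39ms outcome=F: state=CLOSED

Answer: CCCCCCCCCCCCCCC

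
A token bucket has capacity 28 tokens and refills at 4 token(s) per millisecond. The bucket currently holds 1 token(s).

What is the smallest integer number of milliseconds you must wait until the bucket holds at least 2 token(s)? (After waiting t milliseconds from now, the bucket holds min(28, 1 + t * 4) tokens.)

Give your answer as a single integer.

Answer: 1

Derivation:
Need 1 + t * 4 >= 2, so t >= 1/4.
Smallest integer t = ceil(1/4) = 1.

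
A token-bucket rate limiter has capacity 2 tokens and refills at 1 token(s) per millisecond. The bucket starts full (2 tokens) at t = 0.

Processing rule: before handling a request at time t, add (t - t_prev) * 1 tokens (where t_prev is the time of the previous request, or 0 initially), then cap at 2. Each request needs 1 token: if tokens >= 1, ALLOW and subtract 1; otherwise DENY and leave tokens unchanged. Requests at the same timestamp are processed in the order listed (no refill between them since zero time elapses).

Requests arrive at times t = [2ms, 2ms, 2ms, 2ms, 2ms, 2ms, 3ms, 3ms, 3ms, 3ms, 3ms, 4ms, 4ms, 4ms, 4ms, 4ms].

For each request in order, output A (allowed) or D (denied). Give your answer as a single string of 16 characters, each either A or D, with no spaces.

Simulating step by step:
  req#1 t=2ms: ALLOW
  req#2 t=2ms: ALLOW
  req#3 t=2ms: DENY
  req#4 t=2ms: DENY
  req#5 t=2ms: DENY
  req#6 t=2ms: DENY
  req#7 t=3ms: ALLOW
  req#8 t=3ms: DENY
  req#9 t=3ms: DENY
  req#10 t=3ms: DENY
  req#11 t=3ms: DENY
  req#12 t=4ms: ALLOW
  req#13 t=4ms: DENY
  req#14 t=4ms: DENY
  req#15 t=4ms: DENY
  req#16 t=4ms: DENY

Answer: AADDDDADDDDADDDD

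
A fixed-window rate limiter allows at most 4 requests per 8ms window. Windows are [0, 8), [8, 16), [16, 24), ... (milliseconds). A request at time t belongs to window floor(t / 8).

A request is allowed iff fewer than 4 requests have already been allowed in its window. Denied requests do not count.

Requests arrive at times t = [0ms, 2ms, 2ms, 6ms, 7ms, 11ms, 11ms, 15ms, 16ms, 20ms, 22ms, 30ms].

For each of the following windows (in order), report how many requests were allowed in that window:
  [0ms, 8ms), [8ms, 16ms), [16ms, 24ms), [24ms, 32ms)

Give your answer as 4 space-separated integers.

Answer: 4 3 3 1

Derivation:
Processing requests:
  req#1 t=0ms (window 0): ALLOW
  req#2 t=2ms (window 0): ALLOW
  req#3 t=2ms (window 0): ALLOW
  req#4 t=6ms (window 0): ALLOW
  req#5 t=7ms (window 0): DENY
  req#6 t=11ms (window 1): ALLOW
  req#7 t=11ms (window 1): ALLOW
  req#8 t=15ms (window 1): ALLOW
  req#9 t=16ms (window 2): ALLOW
  req#10 t=20ms (window 2): ALLOW
  req#11 t=22ms (window 2): ALLOW
  req#12 t=30ms (window 3): ALLOW

Allowed counts by window: 4 3 3 1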